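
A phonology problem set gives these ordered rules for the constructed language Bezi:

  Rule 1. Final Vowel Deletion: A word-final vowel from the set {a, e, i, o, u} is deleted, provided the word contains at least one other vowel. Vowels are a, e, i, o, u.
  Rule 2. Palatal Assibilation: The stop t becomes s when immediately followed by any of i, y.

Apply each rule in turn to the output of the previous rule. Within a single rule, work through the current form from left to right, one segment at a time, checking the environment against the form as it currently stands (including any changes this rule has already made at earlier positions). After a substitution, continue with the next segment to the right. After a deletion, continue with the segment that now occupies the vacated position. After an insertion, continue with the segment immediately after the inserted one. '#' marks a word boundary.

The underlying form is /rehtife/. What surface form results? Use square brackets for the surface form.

Rule 1 Final Vowel Deletion: [rehtife] → [rehtif]
Rule 2 Palatal Assibilation: [rehtif] → [rehsif]

[rehsif]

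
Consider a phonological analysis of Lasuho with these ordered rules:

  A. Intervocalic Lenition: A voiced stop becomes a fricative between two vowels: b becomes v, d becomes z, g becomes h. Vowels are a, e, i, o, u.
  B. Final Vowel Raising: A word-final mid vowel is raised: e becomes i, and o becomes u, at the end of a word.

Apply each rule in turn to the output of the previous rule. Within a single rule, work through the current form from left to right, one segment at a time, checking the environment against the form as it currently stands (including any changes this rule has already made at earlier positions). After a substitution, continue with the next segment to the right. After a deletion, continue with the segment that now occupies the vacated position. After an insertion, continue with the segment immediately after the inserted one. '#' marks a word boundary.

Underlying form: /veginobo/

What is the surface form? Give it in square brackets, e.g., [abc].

A Intervocalic Lenition: [veginobo] → [vehinovo]
B Final Vowel Raising: [vehinovo] → [vehinovu]

[vehinovu]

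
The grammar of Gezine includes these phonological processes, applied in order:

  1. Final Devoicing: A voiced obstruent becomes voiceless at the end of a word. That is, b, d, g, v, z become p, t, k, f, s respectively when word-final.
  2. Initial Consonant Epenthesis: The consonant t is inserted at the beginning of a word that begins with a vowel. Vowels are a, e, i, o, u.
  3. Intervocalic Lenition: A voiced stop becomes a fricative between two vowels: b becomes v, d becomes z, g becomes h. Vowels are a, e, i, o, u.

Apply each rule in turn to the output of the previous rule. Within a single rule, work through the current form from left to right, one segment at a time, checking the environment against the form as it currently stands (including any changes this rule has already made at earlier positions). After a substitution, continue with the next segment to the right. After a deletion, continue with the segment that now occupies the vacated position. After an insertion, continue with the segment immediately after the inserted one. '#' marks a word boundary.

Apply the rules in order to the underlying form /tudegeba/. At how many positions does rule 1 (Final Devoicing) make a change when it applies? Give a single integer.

0

1 Final Devoicing: no change — [tudegeba]
2 Initial Consonant Epenthesis: no change — [tudegeba]
3 Intervocalic Lenition: [tudegeba] → [tuzeheva]
Rule 1 changed 0 position(s).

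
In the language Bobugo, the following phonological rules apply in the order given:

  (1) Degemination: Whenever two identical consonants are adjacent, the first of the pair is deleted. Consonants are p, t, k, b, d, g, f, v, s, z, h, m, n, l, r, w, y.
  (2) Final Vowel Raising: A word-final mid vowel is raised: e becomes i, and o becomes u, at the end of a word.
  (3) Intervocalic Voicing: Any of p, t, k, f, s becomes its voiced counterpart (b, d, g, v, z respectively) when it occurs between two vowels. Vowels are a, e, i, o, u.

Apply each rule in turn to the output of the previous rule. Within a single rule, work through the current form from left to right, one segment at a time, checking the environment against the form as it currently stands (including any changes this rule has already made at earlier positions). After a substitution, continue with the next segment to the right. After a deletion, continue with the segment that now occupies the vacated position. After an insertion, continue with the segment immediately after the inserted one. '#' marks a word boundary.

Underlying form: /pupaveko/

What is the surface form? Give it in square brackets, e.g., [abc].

[pubavegu]

(1) Degemination: no change — [pupaveko]
(2) Final Vowel Raising: [pupaveko] → [pupaveku]
(3) Intervocalic Voicing: [pupaveku] → [pubavegu]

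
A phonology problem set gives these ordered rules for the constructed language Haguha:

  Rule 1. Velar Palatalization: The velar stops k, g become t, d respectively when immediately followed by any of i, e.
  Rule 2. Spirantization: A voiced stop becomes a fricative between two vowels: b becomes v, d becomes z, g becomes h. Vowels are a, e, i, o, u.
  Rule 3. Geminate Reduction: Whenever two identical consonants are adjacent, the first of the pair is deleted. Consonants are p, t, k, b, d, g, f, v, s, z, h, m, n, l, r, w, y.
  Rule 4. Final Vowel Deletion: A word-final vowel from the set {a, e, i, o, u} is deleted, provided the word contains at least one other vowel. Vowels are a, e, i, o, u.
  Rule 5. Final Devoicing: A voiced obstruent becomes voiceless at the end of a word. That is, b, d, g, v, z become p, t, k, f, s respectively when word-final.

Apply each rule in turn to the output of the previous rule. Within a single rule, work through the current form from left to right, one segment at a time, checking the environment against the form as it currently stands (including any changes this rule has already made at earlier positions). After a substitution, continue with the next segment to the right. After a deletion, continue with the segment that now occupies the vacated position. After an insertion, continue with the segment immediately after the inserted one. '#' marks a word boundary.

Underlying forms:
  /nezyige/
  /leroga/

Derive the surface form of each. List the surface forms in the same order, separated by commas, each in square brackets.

/nezyige/:
  Rule 1 Velar Palatalization: [nezyige] → [nezyide]
  Rule 2 Spirantization: [nezyide] → [nezyize]
  Rule 3 Geminate Reduction: no change — [nezyize]
  Rule 4 Final Vowel Deletion: [nezyize] → [nezyiz]
  Rule 5 Final Devoicing: [nezyiz] → [nezyis]
/leroga/:
  Rule 1 Velar Palatalization: no change — [leroga]
  Rule 2 Spirantization: [leroga] → [leroha]
  Rule 3 Geminate Reduction: no change — [leroha]
  Rule 4 Final Vowel Deletion: [leroha] → [leroh]
  Rule 5 Final Devoicing: no change — [leroh]

[nezyis], [leroh]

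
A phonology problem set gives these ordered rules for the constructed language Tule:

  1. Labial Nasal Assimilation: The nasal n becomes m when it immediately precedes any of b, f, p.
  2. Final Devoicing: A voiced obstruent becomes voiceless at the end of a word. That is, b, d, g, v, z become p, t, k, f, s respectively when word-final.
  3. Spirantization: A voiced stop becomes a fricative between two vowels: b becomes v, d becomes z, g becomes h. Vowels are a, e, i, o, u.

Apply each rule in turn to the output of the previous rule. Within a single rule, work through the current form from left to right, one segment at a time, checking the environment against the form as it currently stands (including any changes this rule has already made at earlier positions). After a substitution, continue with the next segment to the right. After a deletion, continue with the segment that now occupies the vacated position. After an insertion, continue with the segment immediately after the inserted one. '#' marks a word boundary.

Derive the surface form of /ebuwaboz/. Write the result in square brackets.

1 Labial Nasal Assimilation: no change — [ebuwaboz]
2 Final Devoicing: [ebuwaboz] → [ebuwabos]
3 Spirantization: [ebuwabos] → [evuwavos]

[evuwavos]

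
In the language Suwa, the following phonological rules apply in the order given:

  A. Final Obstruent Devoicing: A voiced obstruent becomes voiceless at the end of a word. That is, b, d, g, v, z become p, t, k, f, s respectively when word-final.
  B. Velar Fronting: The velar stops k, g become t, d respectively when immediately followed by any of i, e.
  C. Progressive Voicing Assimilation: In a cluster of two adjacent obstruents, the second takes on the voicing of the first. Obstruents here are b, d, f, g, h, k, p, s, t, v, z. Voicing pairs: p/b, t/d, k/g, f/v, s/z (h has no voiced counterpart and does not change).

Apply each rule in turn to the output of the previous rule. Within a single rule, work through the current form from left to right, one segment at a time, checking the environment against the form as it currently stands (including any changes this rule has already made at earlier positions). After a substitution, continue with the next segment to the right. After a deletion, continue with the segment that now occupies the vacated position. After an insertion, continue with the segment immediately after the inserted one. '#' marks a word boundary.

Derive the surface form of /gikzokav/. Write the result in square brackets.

[diksokaf]

A Final Obstruent Devoicing: [gikzokav] → [gikzokaf]
B Velar Fronting: [gikzokaf] → [dikzokaf]
C Progressive Voicing Assimilation: [dikzokaf] → [diksokaf]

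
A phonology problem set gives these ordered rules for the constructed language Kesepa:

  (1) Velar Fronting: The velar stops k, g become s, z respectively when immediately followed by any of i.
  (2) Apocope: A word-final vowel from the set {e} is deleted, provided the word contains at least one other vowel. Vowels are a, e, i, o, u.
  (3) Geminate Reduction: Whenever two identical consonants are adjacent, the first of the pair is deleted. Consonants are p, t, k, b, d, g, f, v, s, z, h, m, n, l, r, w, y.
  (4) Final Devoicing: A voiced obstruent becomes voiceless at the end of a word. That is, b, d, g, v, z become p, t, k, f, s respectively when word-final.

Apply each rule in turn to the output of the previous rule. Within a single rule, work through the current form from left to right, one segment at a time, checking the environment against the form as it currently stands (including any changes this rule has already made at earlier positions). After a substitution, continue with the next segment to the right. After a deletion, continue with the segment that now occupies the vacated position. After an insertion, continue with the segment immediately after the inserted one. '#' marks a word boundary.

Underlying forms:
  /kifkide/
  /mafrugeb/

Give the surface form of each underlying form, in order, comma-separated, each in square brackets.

/kifkide/:
  (1) Velar Fronting: [kifkide] → [sifside]
  (2) Apocope: [sifside] → [sifsid]
  (3) Geminate Reduction: no change — [sifsid]
  (4) Final Devoicing: [sifsid] → [sifsit]
/mafrugeb/:
  (1) Velar Fronting: no change — [mafrugeb]
  (2) Apocope: no change — [mafrugeb]
  (3) Geminate Reduction: no change — [mafrugeb]
  (4) Final Devoicing: [mafrugeb] → [mafrugep]

[sifsit], [mafrugep]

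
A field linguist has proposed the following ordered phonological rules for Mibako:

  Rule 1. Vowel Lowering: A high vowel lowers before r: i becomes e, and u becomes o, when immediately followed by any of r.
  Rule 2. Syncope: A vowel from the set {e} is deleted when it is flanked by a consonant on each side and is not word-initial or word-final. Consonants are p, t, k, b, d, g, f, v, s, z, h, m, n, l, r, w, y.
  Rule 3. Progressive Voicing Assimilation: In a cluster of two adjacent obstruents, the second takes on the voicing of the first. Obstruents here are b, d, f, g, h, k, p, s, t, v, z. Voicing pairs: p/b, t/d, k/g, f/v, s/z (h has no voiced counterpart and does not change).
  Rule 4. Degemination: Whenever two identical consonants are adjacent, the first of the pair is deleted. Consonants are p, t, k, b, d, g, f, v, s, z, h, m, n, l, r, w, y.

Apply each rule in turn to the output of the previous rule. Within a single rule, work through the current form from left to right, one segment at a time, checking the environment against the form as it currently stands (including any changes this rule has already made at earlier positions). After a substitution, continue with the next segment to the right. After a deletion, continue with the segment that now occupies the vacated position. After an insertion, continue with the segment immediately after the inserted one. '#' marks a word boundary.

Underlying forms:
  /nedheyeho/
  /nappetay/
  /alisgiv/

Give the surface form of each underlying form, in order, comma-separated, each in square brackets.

/nedheyeho/:
  Rule 1 Vowel Lowering: no change — [nedheyeho]
  Rule 2 Syncope: [nedheyeho] → [ndhyho]
  Rule 3 Progressive Voicing Assimilation: no change — [ndhyho]
  Rule 4 Degemination: no change — [ndhyho]
/nappetay/:
  Rule 1 Vowel Lowering: no change — [nappetay]
  Rule 2 Syncope: [nappetay] → [napptay]
  Rule 3 Progressive Voicing Assimilation: no change — [napptay]
  Rule 4 Degemination: [napptay] → [naptay]
/alisgiv/:
  Rule 1 Vowel Lowering: no change — [alisgiv]
  Rule 2 Syncope: no change — [alisgiv]
  Rule 3 Progressive Voicing Assimilation: [alisgiv] → [aliskiv]
  Rule 4 Degemination: no change — [aliskiv]

[ndhyho], [naptay], [aliskiv]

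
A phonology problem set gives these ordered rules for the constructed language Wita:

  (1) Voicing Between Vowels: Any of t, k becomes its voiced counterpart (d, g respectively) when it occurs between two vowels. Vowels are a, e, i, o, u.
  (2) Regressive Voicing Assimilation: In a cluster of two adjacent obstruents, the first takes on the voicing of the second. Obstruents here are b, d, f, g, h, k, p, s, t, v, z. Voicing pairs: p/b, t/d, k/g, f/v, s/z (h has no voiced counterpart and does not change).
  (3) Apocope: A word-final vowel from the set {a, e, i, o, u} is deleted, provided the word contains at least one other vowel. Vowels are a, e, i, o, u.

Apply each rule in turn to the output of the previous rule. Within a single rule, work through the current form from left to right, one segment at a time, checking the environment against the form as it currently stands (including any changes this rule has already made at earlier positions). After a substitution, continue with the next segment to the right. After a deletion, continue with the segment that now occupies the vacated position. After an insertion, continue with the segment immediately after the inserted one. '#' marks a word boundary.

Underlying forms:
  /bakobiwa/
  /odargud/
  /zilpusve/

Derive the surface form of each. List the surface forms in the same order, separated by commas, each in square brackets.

[bagobiw], [odargud], [zilpuzv]

/bakobiwa/:
  (1) Voicing Between Vowels: [bakobiwa] → [bagobiwa]
  (2) Regressive Voicing Assimilation: no change — [bagobiwa]
  (3) Apocope: [bagobiwa] → [bagobiw]
/odargud/:
  (1) Voicing Between Vowels: no change — [odargud]
  (2) Regressive Voicing Assimilation: no change — [odargud]
  (3) Apocope: no change — [odargud]
/zilpusve/:
  (1) Voicing Between Vowels: no change — [zilpusve]
  (2) Regressive Voicing Assimilation: [zilpusve] → [zilpuzve]
  (3) Apocope: [zilpuzve] → [zilpuzv]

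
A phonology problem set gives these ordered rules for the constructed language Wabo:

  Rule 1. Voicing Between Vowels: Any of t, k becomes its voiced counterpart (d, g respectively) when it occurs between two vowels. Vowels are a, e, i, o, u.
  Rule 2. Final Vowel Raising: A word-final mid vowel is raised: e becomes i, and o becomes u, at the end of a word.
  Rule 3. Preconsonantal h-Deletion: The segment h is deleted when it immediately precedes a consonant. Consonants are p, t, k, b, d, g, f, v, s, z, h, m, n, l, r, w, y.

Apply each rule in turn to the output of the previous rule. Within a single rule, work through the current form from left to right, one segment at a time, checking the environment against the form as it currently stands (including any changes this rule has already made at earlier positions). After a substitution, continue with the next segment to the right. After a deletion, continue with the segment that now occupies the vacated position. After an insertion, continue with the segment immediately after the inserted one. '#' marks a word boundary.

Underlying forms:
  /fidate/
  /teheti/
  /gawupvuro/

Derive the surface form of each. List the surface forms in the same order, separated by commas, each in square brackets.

/fidate/:
  Rule 1 Voicing Between Vowels: [fidate] → [fidade]
  Rule 2 Final Vowel Raising: [fidade] → [fidadi]
  Rule 3 Preconsonantal h-Deletion: no change — [fidadi]
/teheti/:
  Rule 1 Voicing Between Vowels: [teheti] → [tehedi]
  Rule 2 Final Vowel Raising: no change — [tehedi]
  Rule 3 Preconsonantal h-Deletion: no change — [tehedi]
/gawupvuro/:
  Rule 1 Voicing Between Vowels: no change — [gawupvuro]
  Rule 2 Final Vowel Raising: [gawupvuro] → [gawupvuru]
  Rule 3 Preconsonantal h-Deletion: no change — [gawupvuru]

[fidadi], [tehedi], [gawupvuru]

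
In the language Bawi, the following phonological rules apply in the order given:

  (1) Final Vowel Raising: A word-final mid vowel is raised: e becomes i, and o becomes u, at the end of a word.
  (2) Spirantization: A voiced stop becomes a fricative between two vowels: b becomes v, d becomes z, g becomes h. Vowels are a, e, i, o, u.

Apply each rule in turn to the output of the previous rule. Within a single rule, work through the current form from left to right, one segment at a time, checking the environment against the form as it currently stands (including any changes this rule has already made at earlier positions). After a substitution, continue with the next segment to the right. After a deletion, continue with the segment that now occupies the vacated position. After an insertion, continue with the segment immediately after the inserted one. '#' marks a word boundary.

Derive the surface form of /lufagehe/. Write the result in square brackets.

(1) Final Vowel Raising: [lufagehe] → [lufagehi]
(2) Spirantization: [lufagehi] → [lufahehi]

[lufahehi]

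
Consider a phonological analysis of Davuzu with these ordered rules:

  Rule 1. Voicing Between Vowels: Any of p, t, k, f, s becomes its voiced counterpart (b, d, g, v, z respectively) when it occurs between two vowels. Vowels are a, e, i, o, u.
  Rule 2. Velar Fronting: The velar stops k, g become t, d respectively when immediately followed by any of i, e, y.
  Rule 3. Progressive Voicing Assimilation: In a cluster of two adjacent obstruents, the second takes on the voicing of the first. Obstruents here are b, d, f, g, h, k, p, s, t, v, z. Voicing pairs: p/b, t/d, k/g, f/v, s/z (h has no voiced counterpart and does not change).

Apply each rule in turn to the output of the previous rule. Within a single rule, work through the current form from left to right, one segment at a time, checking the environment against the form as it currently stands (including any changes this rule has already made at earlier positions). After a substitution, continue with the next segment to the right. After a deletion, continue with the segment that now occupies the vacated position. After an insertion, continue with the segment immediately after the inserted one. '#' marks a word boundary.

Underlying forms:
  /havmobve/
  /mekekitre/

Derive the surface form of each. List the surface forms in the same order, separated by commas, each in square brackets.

[havmobve], [mededitre]

/havmobve/:
  Rule 1 Voicing Between Vowels: no change — [havmobve]
  Rule 2 Velar Fronting: no change — [havmobve]
  Rule 3 Progressive Voicing Assimilation: no change — [havmobve]
/mekekitre/:
  Rule 1 Voicing Between Vowels: [mekekitre] → [megegitre]
  Rule 2 Velar Fronting: [megegitre] → [mededitre]
  Rule 3 Progressive Voicing Assimilation: no change — [mededitre]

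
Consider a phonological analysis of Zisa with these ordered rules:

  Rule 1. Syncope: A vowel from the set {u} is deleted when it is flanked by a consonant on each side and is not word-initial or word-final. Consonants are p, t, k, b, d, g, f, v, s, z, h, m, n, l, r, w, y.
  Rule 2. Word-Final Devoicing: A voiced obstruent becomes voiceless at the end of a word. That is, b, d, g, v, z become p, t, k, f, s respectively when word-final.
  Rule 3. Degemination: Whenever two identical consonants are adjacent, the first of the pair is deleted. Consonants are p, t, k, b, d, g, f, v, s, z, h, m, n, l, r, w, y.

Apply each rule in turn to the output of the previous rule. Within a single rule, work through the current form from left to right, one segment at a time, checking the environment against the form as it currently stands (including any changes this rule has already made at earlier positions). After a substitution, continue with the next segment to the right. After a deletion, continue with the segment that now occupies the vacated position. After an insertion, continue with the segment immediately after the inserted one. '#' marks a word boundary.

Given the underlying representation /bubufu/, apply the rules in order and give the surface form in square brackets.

Rule 1 Syncope: [bubufu] → [bbfu]
Rule 2 Word-Final Devoicing: no change — [bbfu]
Rule 3 Degemination: [bbfu] → [bfu]

[bfu]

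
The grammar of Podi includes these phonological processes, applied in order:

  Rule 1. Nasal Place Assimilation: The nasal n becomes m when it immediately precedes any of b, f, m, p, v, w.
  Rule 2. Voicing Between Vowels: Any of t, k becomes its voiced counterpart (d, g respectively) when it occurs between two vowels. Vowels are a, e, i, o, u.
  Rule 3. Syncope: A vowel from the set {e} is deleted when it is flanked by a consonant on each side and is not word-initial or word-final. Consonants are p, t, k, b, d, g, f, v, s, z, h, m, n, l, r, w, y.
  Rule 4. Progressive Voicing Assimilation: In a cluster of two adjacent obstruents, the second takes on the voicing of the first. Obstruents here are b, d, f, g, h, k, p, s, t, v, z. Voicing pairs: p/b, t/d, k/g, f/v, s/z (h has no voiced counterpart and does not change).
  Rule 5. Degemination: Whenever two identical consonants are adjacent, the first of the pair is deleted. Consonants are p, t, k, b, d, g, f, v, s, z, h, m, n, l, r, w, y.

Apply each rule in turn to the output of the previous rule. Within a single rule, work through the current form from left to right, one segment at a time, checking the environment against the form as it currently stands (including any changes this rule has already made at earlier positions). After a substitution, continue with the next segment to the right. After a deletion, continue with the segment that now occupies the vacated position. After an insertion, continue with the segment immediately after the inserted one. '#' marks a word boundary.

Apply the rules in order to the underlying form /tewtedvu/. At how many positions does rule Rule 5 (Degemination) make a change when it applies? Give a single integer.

Rule 1 Nasal Place Assimilation: no change — [tewtedvu]
Rule 2 Voicing Between Vowels: no change — [tewtedvu]
Rule 3 Syncope: [tewtedvu] → [twtdvu]
Rule 4 Progressive Voicing Assimilation: [twtdvu] → [twttfu]
Rule 5 Degemination: [twttfu] → [twtfu]
Rule Rule 5 changed 1 position(s).

1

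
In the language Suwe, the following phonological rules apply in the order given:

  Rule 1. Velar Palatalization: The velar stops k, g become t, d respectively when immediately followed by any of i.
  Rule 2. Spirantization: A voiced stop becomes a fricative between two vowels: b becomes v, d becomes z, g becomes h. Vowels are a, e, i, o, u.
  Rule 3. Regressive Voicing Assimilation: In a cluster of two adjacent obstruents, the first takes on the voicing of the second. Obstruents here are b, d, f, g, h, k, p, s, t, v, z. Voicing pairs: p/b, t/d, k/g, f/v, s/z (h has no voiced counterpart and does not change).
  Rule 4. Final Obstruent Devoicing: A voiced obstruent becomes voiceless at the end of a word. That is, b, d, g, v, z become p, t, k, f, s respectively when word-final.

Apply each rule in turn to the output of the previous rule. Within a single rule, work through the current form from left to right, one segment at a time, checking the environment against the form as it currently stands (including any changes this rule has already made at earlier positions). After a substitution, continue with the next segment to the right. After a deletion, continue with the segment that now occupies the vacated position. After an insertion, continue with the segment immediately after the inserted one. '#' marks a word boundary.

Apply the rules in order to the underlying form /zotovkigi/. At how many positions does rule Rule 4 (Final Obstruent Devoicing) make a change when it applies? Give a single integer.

Rule 1 Velar Palatalization: [zotovkigi] → [zotovtidi]
Rule 2 Spirantization: [zotovtidi] → [zotovtizi]
Rule 3 Regressive Voicing Assimilation: [zotovtizi] → [zotoftizi]
Rule 4 Final Obstruent Devoicing: no change — [zotoftizi]
Rule Rule 4 changed 0 position(s).

0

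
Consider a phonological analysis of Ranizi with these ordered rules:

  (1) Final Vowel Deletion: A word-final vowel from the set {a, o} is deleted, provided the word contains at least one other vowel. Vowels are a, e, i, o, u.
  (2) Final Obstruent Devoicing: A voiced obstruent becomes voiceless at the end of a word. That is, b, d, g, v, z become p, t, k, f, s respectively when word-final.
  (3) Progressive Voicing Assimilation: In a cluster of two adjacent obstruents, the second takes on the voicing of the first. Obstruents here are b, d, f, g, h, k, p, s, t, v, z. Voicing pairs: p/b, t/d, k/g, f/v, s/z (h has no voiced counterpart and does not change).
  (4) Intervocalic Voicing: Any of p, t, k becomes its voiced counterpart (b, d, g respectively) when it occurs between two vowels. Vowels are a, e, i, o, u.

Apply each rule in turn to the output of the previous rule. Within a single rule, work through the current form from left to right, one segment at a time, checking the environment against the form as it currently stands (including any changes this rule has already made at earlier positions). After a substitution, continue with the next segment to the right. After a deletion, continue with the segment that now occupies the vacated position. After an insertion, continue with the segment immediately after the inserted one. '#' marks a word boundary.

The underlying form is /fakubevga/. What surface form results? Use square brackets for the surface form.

[fagubevg]

(1) Final Vowel Deletion: [fakubevga] → [fakubevg]
(2) Final Obstruent Devoicing: [fakubevg] → [fakubevk]
(3) Progressive Voicing Assimilation: [fakubevk] → [fakubevg]
(4) Intervocalic Voicing: [fakubevg] → [fagubevg]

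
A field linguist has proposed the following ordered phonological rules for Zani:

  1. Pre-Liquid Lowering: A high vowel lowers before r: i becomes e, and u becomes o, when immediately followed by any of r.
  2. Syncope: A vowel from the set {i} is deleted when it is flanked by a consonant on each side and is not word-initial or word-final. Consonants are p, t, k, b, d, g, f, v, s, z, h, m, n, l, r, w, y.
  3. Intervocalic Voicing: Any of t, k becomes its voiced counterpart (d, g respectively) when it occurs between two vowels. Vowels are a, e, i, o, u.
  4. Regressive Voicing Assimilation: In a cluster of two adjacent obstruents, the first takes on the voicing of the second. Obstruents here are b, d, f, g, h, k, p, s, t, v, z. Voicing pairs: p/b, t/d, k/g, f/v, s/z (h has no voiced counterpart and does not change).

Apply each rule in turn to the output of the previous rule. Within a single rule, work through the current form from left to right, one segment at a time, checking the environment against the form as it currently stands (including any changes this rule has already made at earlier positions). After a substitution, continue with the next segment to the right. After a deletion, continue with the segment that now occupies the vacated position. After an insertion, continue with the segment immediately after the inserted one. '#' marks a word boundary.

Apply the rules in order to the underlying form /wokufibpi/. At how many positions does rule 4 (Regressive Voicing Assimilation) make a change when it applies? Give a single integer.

1 Pre-Liquid Lowering: no change — [wokufibpi]
2 Syncope: [wokufibpi] → [wokufbpi]
3 Intervocalic Voicing: [wokufbpi] → [wogufbpi]
4 Regressive Voicing Assimilation: [wogufbpi] → [woguvppi]
Rule 4 changed 2 position(s).

2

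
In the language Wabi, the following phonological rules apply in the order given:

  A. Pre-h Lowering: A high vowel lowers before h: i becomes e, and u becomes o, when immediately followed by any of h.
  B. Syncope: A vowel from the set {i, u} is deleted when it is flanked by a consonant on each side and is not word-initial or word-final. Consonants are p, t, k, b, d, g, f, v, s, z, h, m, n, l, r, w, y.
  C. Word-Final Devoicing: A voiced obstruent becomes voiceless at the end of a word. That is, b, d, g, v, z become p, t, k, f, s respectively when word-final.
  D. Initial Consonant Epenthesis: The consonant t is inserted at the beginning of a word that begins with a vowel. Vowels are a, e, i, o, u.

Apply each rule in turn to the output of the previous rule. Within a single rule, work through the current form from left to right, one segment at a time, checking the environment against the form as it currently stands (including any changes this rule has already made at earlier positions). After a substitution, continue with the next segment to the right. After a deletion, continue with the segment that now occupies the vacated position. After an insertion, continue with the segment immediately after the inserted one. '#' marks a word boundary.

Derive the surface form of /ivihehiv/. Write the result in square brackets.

A Pre-h Lowering: [ivihehiv] → [ivehehiv]
B Syncope: [ivehehiv] → [ivehehv]
C Word-Final Devoicing: [ivehehv] → [ivehehf]
D Initial Consonant Epenthesis: [ivehehf] → [tivehehf]

[tivehehf]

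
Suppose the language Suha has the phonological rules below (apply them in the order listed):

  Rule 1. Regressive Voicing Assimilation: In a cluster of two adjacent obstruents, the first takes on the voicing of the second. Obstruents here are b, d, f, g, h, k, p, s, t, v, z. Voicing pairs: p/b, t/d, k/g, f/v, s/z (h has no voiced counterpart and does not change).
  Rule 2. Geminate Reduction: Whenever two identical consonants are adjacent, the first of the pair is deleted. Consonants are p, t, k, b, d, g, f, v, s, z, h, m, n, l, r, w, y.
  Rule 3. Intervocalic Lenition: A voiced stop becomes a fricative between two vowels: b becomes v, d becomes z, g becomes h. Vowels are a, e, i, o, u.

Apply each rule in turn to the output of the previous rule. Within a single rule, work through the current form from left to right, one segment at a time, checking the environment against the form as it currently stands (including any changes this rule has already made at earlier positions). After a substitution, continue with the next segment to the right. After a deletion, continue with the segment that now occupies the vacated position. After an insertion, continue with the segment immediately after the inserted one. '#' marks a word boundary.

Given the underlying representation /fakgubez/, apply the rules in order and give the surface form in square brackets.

[fahuvez]

Rule 1 Regressive Voicing Assimilation: [fakgubez] → [faggubez]
Rule 2 Geminate Reduction: [faggubez] → [fagubez]
Rule 3 Intervocalic Lenition: [fagubez] → [fahuvez]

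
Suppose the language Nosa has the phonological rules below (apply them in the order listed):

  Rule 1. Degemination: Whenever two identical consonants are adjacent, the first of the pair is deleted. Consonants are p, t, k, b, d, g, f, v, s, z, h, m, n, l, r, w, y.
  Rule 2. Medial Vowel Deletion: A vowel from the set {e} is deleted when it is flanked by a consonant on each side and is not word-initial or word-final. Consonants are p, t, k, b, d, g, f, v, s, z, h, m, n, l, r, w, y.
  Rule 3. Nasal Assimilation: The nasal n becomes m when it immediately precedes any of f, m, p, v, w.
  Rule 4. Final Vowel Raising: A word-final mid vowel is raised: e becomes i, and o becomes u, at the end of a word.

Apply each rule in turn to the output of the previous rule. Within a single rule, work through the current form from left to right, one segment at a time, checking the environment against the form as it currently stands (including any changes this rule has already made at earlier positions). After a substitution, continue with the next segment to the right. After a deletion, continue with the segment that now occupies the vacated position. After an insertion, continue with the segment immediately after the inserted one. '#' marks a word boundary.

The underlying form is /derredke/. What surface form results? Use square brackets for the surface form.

Rule 1 Degemination: [derredke] → [deredke]
Rule 2 Medial Vowel Deletion: [deredke] → [drdke]
Rule 3 Nasal Assimilation: no change — [drdke]
Rule 4 Final Vowel Raising: [drdke] → [drdki]

[drdki]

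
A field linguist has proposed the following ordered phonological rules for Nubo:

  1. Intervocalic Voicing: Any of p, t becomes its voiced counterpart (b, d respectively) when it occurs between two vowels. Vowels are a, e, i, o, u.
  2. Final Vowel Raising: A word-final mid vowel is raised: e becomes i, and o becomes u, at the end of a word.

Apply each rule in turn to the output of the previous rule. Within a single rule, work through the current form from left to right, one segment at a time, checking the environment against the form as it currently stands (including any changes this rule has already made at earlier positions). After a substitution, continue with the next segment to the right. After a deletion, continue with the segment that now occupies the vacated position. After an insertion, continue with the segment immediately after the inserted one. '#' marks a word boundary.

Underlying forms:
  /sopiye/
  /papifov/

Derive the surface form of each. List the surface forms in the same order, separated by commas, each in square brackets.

/sopiye/:
  1 Intervocalic Voicing: [sopiye] → [sobiye]
  2 Final Vowel Raising: [sobiye] → [sobiyi]
/papifov/:
  1 Intervocalic Voicing: [papifov] → [pabifov]
  2 Final Vowel Raising: no change — [pabifov]

[sobiyi], [pabifov]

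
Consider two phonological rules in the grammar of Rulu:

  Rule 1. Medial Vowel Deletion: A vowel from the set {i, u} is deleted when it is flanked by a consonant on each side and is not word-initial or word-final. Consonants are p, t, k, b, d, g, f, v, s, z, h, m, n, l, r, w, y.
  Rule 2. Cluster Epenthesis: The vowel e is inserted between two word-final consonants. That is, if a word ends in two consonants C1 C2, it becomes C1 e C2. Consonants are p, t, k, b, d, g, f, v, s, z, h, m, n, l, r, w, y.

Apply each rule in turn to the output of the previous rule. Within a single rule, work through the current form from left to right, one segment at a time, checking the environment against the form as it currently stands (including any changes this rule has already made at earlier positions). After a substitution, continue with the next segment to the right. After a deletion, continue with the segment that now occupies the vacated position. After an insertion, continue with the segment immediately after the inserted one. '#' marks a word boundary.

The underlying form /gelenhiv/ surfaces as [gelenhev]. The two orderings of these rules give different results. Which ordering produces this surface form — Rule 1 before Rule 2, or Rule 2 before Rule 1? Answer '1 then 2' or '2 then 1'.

1 then 2

Order 1 then 2:
  1 Medial Vowel Deletion: [gelenhiv] → [gelenhv]
  2 Cluster Epenthesis: [gelenhv] → [gelenhev]
  result: [gelenhev]
Order 2 then 1:
  2 Cluster Epenthesis: no change — [gelenhiv]
  1 Medial Vowel Deletion: [gelenhiv] → [gelenhv]
  result: [gelenhv]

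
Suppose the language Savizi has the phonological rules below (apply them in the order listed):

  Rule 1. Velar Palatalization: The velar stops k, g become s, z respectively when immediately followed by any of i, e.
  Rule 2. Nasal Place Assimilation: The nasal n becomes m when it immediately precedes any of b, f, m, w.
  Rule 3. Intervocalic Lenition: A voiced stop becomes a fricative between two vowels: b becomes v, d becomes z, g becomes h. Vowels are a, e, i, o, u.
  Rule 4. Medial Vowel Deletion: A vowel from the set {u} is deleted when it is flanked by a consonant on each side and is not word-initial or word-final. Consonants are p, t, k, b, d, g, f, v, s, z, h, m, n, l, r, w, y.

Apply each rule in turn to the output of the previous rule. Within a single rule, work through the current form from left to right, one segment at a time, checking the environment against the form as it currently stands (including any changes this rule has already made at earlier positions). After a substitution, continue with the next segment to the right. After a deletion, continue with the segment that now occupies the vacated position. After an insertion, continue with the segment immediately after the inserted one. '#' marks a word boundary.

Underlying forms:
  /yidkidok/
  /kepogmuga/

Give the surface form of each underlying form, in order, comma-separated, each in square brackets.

/yidkidok/:
  Rule 1 Velar Palatalization: [yidkidok] → [yidsidok]
  Rule 2 Nasal Place Assimilation: no change — [yidsidok]
  Rule 3 Intervocalic Lenition: [yidsidok] → [yidsizok]
  Rule 4 Medial Vowel Deletion: no change — [yidsizok]
/kepogmuga/:
  Rule 1 Velar Palatalization: [kepogmuga] → [sepogmuga]
  Rule 2 Nasal Place Assimilation: no change — [sepogmuga]
  Rule 3 Intervocalic Lenition: [sepogmuga] → [sepogmuha]
  Rule 4 Medial Vowel Deletion: [sepogmuha] → [sepogmha]

[yidsizok], [sepogmha]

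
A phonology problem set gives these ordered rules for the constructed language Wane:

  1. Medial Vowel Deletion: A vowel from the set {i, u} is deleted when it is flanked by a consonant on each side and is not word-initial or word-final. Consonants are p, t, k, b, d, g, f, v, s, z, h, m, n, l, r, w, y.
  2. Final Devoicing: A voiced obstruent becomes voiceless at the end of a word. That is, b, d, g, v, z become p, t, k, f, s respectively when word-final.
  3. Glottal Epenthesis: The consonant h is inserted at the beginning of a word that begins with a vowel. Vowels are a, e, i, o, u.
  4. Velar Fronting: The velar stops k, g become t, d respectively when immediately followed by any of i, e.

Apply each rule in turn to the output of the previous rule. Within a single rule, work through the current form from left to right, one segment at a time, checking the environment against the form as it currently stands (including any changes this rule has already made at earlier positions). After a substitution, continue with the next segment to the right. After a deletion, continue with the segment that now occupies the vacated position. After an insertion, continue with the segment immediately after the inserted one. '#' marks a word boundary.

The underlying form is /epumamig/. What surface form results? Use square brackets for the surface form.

1 Medial Vowel Deletion: [epumamig] → [epmamg]
2 Final Devoicing: [epmamg] → [epmamk]
3 Glottal Epenthesis: [epmamk] → [hepmamk]
4 Velar Fronting: no change — [hepmamk]

[hepmamk]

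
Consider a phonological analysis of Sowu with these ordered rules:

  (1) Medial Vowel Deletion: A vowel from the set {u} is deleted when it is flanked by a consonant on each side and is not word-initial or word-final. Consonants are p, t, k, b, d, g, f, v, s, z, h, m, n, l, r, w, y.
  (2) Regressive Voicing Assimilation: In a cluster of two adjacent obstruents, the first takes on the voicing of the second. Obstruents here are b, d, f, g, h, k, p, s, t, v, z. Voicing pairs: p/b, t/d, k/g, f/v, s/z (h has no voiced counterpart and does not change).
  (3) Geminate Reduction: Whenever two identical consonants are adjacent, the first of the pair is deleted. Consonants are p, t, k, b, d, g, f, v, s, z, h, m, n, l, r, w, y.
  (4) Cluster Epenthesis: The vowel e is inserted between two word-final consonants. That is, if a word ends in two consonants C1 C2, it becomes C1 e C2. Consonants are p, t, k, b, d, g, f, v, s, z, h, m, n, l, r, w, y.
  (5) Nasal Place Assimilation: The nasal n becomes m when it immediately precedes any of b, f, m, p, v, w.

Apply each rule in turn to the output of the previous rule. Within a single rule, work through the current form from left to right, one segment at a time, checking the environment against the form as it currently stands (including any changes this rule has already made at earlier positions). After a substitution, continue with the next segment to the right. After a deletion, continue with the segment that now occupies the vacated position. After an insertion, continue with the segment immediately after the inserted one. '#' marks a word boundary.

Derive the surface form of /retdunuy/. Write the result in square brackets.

(1) Medial Vowel Deletion: [retdunuy] → [retdny]
(2) Regressive Voicing Assimilation: [retdny] → [reddny]
(3) Geminate Reduction: [reddny] → [redny]
(4) Cluster Epenthesis: [redny] → [redney]
(5) Nasal Place Assimilation: no change — [redney]

[redney]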